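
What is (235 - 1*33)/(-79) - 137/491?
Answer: -110005/38789 ≈ -2.8360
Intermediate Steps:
(235 - 1*33)/(-79) - 137/491 = (235 - 33)*(-1/79) - 137*1/491 = 202*(-1/79) - 137/491 = -202/79 - 137/491 = -110005/38789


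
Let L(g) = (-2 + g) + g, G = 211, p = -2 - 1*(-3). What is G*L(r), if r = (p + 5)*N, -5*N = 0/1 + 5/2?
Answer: -1688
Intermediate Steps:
p = 1 (p = -2 + 3 = 1)
N = -1/2 (N = -(0/1 + 5/2)/5 = -(0*1 + 5*(1/2))/5 = -(0 + 5/2)/5 = -1/5*5/2 = -1/2 ≈ -0.50000)
r = -3 (r = (1 + 5)*(-1/2) = 6*(-1/2) = -3)
L(g) = -2 + 2*g
G*L(r) = 211*(-2 + 2*(-3)) = 211*(-2 - 6) = 211*(-8) = -1688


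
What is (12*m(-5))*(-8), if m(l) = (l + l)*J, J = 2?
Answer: 1920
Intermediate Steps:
m(l) = 4*l (m(l) = (l + l)*2 = (2*l)*2 = 4*l)
(12*m(-5))*(-8) = (12*(4*(-5)))*(-8) = (12*(-20))*(-8) = -240*(-8) = 1920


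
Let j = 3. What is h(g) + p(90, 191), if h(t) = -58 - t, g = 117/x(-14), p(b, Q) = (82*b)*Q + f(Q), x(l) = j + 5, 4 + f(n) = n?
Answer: 11277555/8 ≈ 1.4097e+6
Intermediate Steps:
f(n) = -4 + n
x(l) = 8 (x(l) = 3 + 5 = 8)
p(b, Q) = -4 + Q + 82*Q*b (p(b, Q) = (82*b)*Q + (-4 + Q) = 82*Q*b + (-4 + Q) = -4 + Q + 82*Q*b)
g = 117/8 ≈ 14.625
h(g) + p(90, 191) = (-58 - 1*117/8) + (-4 + 191 + 82*191*90) = (-58 - 117/8) + (-4 + 191 + 1409580) = -581/8 + 1409767 = 11277555/8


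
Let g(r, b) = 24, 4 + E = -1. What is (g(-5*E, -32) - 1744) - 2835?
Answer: -4555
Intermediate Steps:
E = -5 (E = -4 - 1 = -5)
(g(-5*E, -32) - 1744) - 2835 = (24 - 1744) - 2835 = -1720 - 2835 = -4555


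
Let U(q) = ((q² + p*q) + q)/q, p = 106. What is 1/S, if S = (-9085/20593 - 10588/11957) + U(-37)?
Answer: 246230501/16909467041 ≈ 0.014562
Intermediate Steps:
U(q) = (q² + 107*q)/q (U(q) = ((q² + 106*q) + q)/q = (q² + 107*q)/q)
S = 16909467041/246230501 (S = (-9085/20593 - 10588/11957) + (107 - 37) = (-9085*1/20593 - 10588*1/11957) + 70 = (-9085/20593 - 10588/11957) + 70 = -326668029/246230501 + 70 = 16909467041/246230501 ≈ 68.673)
1/S = 1/(16909467041/246230501) = 246230501/16909467041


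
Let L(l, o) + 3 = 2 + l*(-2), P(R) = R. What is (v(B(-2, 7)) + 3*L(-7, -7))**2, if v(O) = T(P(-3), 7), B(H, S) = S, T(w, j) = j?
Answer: 2116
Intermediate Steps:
L(l, o) = -1 - 2*l (L(l, o) = -3 + (2 + l*(-2)) = -3 + (2 - 2*l) = -1 - 2*l)
v(O) = 7
(v(B(-2, 7)) + 3*L(-7, -7))**2 = (7 + 3*(-1 - 2*(-7)))**2 = (7 + 3*(-1 + 14))**2 = (7 + 3*13)**2 = (7 + 39)**2 = 46**2 = 2116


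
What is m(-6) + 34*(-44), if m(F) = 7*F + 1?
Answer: -1537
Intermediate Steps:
m(F) = 1 + 7*F
m(-6) + 34*(-44) = (1 + 7*(-6)) + 34*(-44) = (1 - 42) - 1496 = -41 - 1496 = -1537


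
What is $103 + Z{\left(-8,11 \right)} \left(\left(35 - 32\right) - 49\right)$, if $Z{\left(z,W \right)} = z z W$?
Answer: $-32281$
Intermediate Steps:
$Z{\left(z,W \right)} = W z^{2}$ ($Z{\left(z,W \right)} = z^{2} W = W z^{2}$)
$103 + Z{\left(-8,11 \right)} \left(\left(35 - 32\right) - 49\right) = 103 + 11 \left(-8\right)^{2} \left(\left(35 - 32\right) - 49\right) = 103 + 11 \cdot 64 \left(\left(35 - 32\right) - 49\right) = 103 + 704 \left(3 - 49\right) = 103 + 704 \left(-46\right) = 103 - 32384 = -32281$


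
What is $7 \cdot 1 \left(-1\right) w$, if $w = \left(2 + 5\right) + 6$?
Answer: $-91$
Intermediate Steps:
$w = 13$ ($w = 7 + 6 = 13$)
$7 \cdot 1 \left(-1\right) w = 7 \cdot 1 \left(-1\right) 13 = 7 \left(-1\right) 13 = \left(-7\right) 13 = -91$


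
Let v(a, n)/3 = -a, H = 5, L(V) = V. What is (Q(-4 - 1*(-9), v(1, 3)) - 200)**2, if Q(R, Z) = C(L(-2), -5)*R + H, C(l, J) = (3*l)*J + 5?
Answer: 400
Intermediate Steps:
C(l, J) = 5 + 3*J*l (C(l, J) = 3*J*l + 5 = 5 + 3*J*l)
v(a, n) = -3*a (v(a, n) = 3*(-a) = -3*a)
Q(R, Z) = 5 + 35*R (Q(R, Z) = (5 + 3*(-5)*(-2))*R + 5 = (5 + 30)*R + 5 = 35*R + 5 = 5 + 35*R)
(Q(-4 - 1*(-9), v(1, 3)) - 200)**2 = ((5 + 35*(-4 - 1*(-9))) - 200)**2 = ((5 + 35*(-4 + 9)) - 200)**2 = ((5 + 35*5) - 200)**2 = ((5 + 175) - 200)**2 = (180 - 200)**2 = (-20)**2 = 400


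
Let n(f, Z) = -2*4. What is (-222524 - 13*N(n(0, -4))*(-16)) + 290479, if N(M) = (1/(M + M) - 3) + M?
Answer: 65654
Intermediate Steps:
n(f, Z) = -8
N(M) = -3 + M + 1/(2*M) (N(M) = (1/(2*M) - 3) + M = (-3 + 1/(2*M)) + M = -3 + M + 1/(2*M))
(-222524 - 13*N(n(0, -4))*(-16)) + 290479 = (-222524 - 13*(-3 - 8 + (1/2)/(-8))*(-16)) + 290479 = (-222524 - 13*(-3 - 8 + (1/2)*(-1/8))*(-16)) + 290479 = (-222524 - 13*(-3 - 8 - 1/16)*(-16)) + 290479 = (-222524 - 13*(-177/16)*(-16)) + 290479 = (-222524 + (2301/16)*(-16)) + 290479 = (-222524 - 2301) + 290479 = -224825 + 290479 = 65654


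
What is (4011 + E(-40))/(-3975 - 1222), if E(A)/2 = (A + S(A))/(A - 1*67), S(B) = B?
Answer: -429337/556079 ≈ -0.77208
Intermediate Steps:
E(A) = 4*A/(-67 + A) (E(A) = 2*((A + A)/(A - 1*67)) = 2*((2*A)/(A - 67)) = 2*((2*A)/(-67 + A)) = 2*(2*A/(-67 + A)) = 4*A/(-67 + A))
(4011 + E(-40))/(-3975 - 1222) = (4011 + 4*(-40)/(-67 - 40))/(-3975 - 1222) = (4011 + 4*(-40)/(-107))/(-5197) = (4011 + 4*(-40)*(-1/107))*(-1/5197) = (4011 + 160/107)*(-1/5197) = (429337/107)*(-1/5197) = -429337/556079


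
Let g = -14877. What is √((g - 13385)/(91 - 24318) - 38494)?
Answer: 22*I*√46680317103/24227 ≈ 196.2*I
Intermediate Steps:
√((g - 13385)/(91 - 24318) - 38494) = √((-14877 - 13385)/(91 - 24318) - 38494) = √(-28262/(-24227) - 38494) = √(-28262*(-1/24227) - 38494) = √(28262/24227 - 38494) = √(-932565876/24227) = 22*I*√46680317103/24227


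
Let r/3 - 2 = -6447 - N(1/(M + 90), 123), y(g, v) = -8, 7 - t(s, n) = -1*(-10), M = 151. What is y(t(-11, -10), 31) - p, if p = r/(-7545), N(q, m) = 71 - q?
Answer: -1283855/121223 ≈ -10.591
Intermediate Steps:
t(s, n) = -3 (t(s, n) = 7 - (-1)*(-10) = 7 - 1*10 = 7 - 10 = -3)
r = -4711065/241 (r = 6 + 3*(-6447 - (71 - 1/(151 + 90))) = 6 + 3*(-6447 - (71 - 1/241)) = 6 + 3*(-6447 - 1*17110/241) = 6 + 3*(-6447 - 17110/241) = 6 + 3*(-1570837/241) = 6 - 4712511/241 = -4711065/241 ≈ -19548.)
p = 314071/121223 (p = -4711065/241/(-7545) = -4711065/241*(-1/7545) = 314071/121223 ≈ 2.5909)
y(t(-11, -10), 31) - p = -8 - 1*314071/121223 = -8 - 314071/121223 = -1283855/121223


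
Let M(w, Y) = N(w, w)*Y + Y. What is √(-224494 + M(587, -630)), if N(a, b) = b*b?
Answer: I*√217303594 ≈ 14741.0*I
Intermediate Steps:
N(a, b) = b²
M(w, Y) = Y + Y*w² (M(w, Y) = w²*Y + Y = Y*w² + Y = Y + Y*w²)
√(-224494 + M(587, -630)) = √(-224494 - 630*(1 + 587²)) = √(-224494 - 630*(1 + 344569)) = √(-224494 - 630*344570) = √(-224494 - 217079100) = √(-217303594) = I*√217303594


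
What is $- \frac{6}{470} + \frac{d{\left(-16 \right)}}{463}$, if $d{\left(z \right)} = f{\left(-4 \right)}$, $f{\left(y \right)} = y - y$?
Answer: $- \frac{3}{235} \approx -0.012766$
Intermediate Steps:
$f{\left(y \right)} = 0$
$d{\left(z \right)} = 0$
$- \frac{6}{470} + \frac{d{\left(-16 \right)}}{463} = - \frac{6}{470} + \frac{0}{463} = \left(-6\right) \frac{1}{470} + 0 \cdot \frac{1}{463} = - \frac{3}{235} + 0 = - \frac{3}{235}$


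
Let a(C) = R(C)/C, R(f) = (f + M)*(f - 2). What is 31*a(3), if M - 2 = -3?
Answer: 62/3 ≈ 20.667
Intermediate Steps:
M = -1 (M = 2 - 3 = -1)
R(f) = (-1 + f)*(-2 + f) (R(f) = (f - 1)*(f - 2) = (-1 + f)*(-2 + f))
a(C) = (2 + C² - 3*C)/C
31*a(3) = 31*(-3 + 3 + 2/3) = 31*(-3 + 3 + 2*(⅓)) = 31*(-3 + 3 + ⅔) = 31*(⅔) = 62/3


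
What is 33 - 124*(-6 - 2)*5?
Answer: 4993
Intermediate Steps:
33 - 124*(-6 - 2)*5 = 33 - (-992)*5 = 33 - 124*(-40) = 33 + 4960 = 4993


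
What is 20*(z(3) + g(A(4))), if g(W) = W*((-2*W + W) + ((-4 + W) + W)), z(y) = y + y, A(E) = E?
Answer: 120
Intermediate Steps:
z(y) = 2*y
g(W) = W*(-4 + W) (g(W) = W*(-W + (-4 + 2*W)) = W*(-4 + W))
20*(z(3) + g(A(4))) = 20*(2*3 + 4*(-4 + 4)) = 20*(6 + 4*0) = 20*(6 + 0) = 20*6 = 120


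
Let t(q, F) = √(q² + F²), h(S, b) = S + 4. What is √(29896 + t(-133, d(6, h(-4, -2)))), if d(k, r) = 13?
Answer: √(29896 + √17858) ≈ 173.29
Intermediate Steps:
h(S, b) = 4 + S
t(q, F) = √(F² + q²)
√(29896 + t(-133, d(6, h(-4, -2)))) = √(29896 + √(13² + (-133)²)) = √(29896 + √(169 + 17689)) = √(29896 + √17858)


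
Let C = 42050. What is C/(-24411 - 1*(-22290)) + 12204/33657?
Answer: -463130722/23795499 ≈ -19.463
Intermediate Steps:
C/(-24411 - 1*(-22290)) + 12204/33657 = 42050/(-24411 - 1*(-22290)) + 12204/33657 = 42050/(-24411 + 22290) + 12204*(1/33657) = 42050/(-2121) + 4068/11219 = 42050*(-1/2121) + 4068/11219 = -42050/2121 + 4068/11219 = -463130722/23795499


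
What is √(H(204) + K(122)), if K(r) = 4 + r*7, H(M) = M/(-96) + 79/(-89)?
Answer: 33*√99502/356 ≈ 29.240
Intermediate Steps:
H(M) = -79/89 - M/96 (H(M) = M*(-1/96) + 79*(-1/89) = -M/96 - 79/89 = -79/89 - M/96)
K(r) = 4 + 7*r
√(H(204) + K(122)) = √((-79/89 - 1/96*204) + (4 + 7*122)) = √((-79/89 - 17/8) + (4 + 854)) = √(-2145/712 + 858) = √(608751/712) = 33*√99502/356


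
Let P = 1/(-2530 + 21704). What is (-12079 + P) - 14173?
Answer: -503355847/19174 ≈ -26252.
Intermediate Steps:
P = 1/19174 ≈ 5.2154e-5
(-12079 + P) - 14173 = (-12079 + 1/19174) - 14173 = -231602745/19174 - 14173 = -503355847/19174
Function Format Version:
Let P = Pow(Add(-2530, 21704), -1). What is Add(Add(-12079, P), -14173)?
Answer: Rational(-503355847, 19174) ≈ -26252.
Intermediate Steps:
P = Rational(1, 19174) (P = Pow(19174, -1) = Rational(1, 19174) ≈ 5.2154e-5)
Add(Add(-12079, P), -14173) = Add(Add(-12079, Rational(1, 19174)), -14173) = Add(Rational(-231602745, 19174), -14173) = Rational(-503355847, 19174)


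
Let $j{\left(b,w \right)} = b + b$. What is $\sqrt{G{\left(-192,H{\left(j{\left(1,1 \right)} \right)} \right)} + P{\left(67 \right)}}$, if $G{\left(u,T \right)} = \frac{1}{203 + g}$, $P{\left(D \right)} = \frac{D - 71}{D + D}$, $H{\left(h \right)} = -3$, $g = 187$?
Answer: $\frac{i \sqrt{18630690}}{26130} \approx 0.16519 i$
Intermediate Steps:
$j{\left(b,w \right)} = 2 b$
$P{\left(D \right)} = \frac{-71 + D}{2 D}$
$G{\left(u,T \right)} = \frac{1}{390}$ ($G{\left(u,T \right)} = \frac{1}{203 + 187} = \frac{1}{390}$)
$\sqrt{G{\left(-192,H{\left(j{\left(1,1 \right)} \right)} \right)} + P{\left(67 \right)}} = \sqrt{\frac{1}{390} + \frac{-71 + 67}{2 \cdot 67}} = \sqrt{\frac{1}{390} + \frac{1}{2} \cdot \frac{1}{67} \left(-4\right)} = \sqrt{\frac{1}{390} - \frac{2}{67}} = \sqrt{- \frac{713}{26130}} = \frac{i \sqrt{18630690}}{26130}$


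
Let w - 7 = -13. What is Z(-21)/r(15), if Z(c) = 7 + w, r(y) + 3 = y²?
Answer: 1/222 ≈ 0.0045045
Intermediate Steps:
w = -6 (w = 7 - 13 = -6)
r(y) = -3 + y²
Z(c) = 1 (Z(c) = 7 - 6 = 1)
Z(-21)/r(15) = 1/(-3 + 15²) = 1/(-3 + 225) = 1/222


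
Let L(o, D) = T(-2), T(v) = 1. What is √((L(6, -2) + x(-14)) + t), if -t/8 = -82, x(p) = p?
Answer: √643 ≈ 25.357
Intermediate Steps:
t = 656 (t = -8*(-82) = 656)
L(o, D) = 1
√((L(6, -2) + x(-14)) + t) = √((1 - 14) + 656) = √(-13 + 656) = √643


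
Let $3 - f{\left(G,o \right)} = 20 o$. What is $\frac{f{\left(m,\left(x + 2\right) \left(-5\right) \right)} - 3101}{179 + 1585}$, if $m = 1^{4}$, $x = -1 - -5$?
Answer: $- \frac{1249}{882} \approx -1.4161$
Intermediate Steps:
$x = 4$ ($x = -1 + 5 = 4$)
$m = 1$
$f{\left(G,o \right)} = 3 - 20 o$
$\frac{f{\left(m,\left(x + 2\right) \left(-5\right) \right)} - 3101}{179 + 1585} = \frac{\left(3 - 20 \left(4 + 2\right) \left(-5\right)\right) - 3101}{179 + 1585} = \frac{\left(3 - 20 \cdot 6 \left(-5\right)\right) - 3101}{1764} = \left(\left(3 - -600\right) - 3101\right) \frac{1}{1764} = \left(\left(3 + 600\right) - 3101\right) \frac{1}{1764} = \left(603 - 3101\right) \frac{1}{1764} = \left(-2498\right) \frac{1}{1764} = - \frac{1249}{882}$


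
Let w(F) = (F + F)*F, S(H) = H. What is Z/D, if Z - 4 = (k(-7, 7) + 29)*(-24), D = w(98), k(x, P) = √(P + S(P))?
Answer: -173/4802 - 3*√14/2401 ≈ -0.040702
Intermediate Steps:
w(F) = 2*F² (w(F) = (2*F)*F = 2*F²)
k(x, P) = √2*√P (k(x, P) = √(P + P) = √(2*P) = √2*√P)
D = 19208 (D = 2*98² = 2*9604 = 19208)
Z = -692 - 24*√14 (Z = 4 + (√2*√7 + 29)*(-24) = 4 + (√14 + 29)*(-24) = 4 + (29 + √14)*(-24) = 4 + (-696 - 24*√14) = -692 - 24*√14 ≈ -781.80)
Z/D = (-692 - 24*√14)/19208 = (-692 - 24*√14)*(1/19208) = -173/4802 - 3*√14/2401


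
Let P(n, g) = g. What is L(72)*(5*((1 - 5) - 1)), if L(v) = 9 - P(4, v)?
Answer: 1575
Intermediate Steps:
L(v) = 9 - v
L(72)*(5*((1 - 5) - 1)) = (9 - 1*72)*(5*((1 - 5) - 1)) = (9 - 72)*(5*(-4 - 1)) = -315*(-5) = -63*(-25) = 1575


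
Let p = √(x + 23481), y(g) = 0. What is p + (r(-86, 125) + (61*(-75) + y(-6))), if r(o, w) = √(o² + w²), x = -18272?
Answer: -4575 + √5209 + √23021 ≈ -4351.1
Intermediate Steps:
p = √5209 (p = √(-18272 + 23481) = √5209 ≈ 72.173)
p + (r(-86, 125) + (61*(-75) + y(-6))) = √5209 + (√((-86)² + 125²) + (61*(-75) + 0)) = √5209 + (√(7396 + 15625) + (-4575 + 0)) = √5209 + (√23021 - 4575) = √5209 + (-4575 + √23021) = -4575 + √5209 + √23021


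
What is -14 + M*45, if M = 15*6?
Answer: 4036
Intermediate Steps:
M = 90
-14 + M*45 = -14 + 90*45 = -14 + 4050 = 4036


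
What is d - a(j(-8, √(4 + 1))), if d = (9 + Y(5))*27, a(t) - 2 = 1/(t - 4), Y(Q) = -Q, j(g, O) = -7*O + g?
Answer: 10694/101 + 7*√5/101 ≈ 106.04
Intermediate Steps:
j(g, O) = g - 7*O
a(t) = 2 + 1/(-4 + t) (a(t) = 2 + 1/(t - 4) = 2 + 1/(-4 + t))
d = 108 (d = (9 - 1*5)*27 = (9 - 5)*27 = 4*27 = 108)
d - a(j(-8, √(4 + 1))) = 108 - (-7 + 2*(-8 - 7*√(4 + 1)))/(-4 + (-8 - 7*√(4 + 1))) = 108 - (-7 + 2*(-8 - 7*√5))/(-4 + (-8 - 7*√5)) = 108 - (-7 + (-16 - 14*√5))/(-12 - 7*√5) = 108 - (-23 - 14*√5)/(-12 - 7*√5)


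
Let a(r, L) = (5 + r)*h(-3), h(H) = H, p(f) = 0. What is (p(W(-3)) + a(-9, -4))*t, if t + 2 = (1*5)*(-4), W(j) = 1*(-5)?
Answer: -264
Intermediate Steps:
W(j) = -5
a(r, L) = -15 - 3*r (a(r, L) = (5 + r)*(-3) = -15 - 3*r)
t = -22 (t = -2 + (1*5)*(-4) = -2 + 5*(-4) = -2 - 20 = -22)
(p(W(-3)) + a(-9, -4))*t = (0 + (-15 - 3*(-9)))*(-22) = (0 + (-15 + 27))*(-22) = (0 + 12)*(-22) = 12*(-22) = -264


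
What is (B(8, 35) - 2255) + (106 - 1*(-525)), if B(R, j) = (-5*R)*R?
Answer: -1944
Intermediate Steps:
B(R, j) = -5*R²
(B(8, 35) - 2255) + (106 - 1*(-525)) = (-5*8² - 2255) + (106 - 1*(-525)) = (-5*64 - 2255) + (106 + 525) = (-320 - 2255) + 631 = -2575 + 631 = -1944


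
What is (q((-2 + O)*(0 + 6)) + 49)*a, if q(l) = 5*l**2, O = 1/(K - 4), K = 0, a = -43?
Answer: -165163/4 ≈ -41291.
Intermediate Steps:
O = -1/4 (O = 1/(0 - 4) = 1/(-4) = -1/4 ≈ -0.25000)
(q((-2 + O)*(0 + 6)) + 49)*a = (5*((-2 - 1/4)*(0 + 6))**2 + 49)*(-43) = (5*(-9/4*6)**2 + 49)*(-43) = (5*(-27/2)**2 + 49)*(-43) = (5*(729/4) + 49)*(-43) = (3645/4 + 49)*(-43) = (3841/4)*(-43) = -165163/4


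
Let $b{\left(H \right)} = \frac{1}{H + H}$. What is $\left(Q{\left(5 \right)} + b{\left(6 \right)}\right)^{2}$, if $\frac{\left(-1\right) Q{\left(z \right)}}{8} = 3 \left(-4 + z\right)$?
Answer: $\frac{82369}{144} \approx 572.01$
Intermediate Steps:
$b{\left(H \right)} = \frac{1}{2 H}$
$Q{\left(z \right)} = 96 - 24 z$ ($Q{\left(z \right)} = - 8 \cdot 3 \left(-4 + z\right) = - 8 \left(-12 + 3 z\right) = 96 - 24 z$)
$\left(Q{\left(5 \right)} + b{\left(6 \right)}\right)^{2} = \left(\left(96 - 120\right) + \frac{1}{2 \cdot 6}\right)^{2} = \left(\left(96 - 120\right) + \frac{1}{2} \cdot \frac{1}{6}\right)^{2} = \left(-24 + \frac{1}{12}\right)^{2} = \left(- \frac{287}{12}\right)^{2} = \frac{82369}{144}$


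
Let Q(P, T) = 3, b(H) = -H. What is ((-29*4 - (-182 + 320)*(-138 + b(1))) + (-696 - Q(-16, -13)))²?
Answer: 337346689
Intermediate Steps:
((-29*4 - (-182 + 320)*(-138 + b(1))) + (-696 - Q(-16, -13)))² = ((-29*4 - (-182 + 320)*(-138 - 1*1)) + (-696 - 1*3))² = ((-116 - 138*(-138 - 1)) + (-696 - 3))² = ((-116 - 138*(-139)) - 699)² = ((-116 - 1*(-19182)) - 699)² = ((-116 + 19182) - 699)² = (19066 - 699)² = 18367² = 337346689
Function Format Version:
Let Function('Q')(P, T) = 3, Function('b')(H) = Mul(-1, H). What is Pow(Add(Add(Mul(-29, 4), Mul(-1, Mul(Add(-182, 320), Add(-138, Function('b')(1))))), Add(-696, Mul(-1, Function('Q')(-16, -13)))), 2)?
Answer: 337346689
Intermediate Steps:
Pow(Add(Add(Mul(-29, 4), Mul(-1, Mul(Add(-182, 320), Add(-138, Function('b')(1))))), Add(-696, Mul(-1, Function('Q')(-16, -13)))), 2) = Pow(Add(Add(Mul(-29, 4), Mul(-1, Mul(Add(-182, 320), Add(-138, Mul(-1, 1))))), Add(-696, Mul(-1, 3))), 2) = Pow(Add(Add(-116, Mul(-1, Mul(138, Add(-138, -1)))), Add(-696, -3)), 2) = Pow(Add(Add(-116, Mul(-1, Mul(138, -139))), -699), 2) = Pow(Add(Add(-116, Mul(-1, -19182)), -699), 2) = Pow(Add(Add(-116, 19182), -699), 2) = Pow(Add(19066, -699), 2) = Pow(18367, 2) = 337346689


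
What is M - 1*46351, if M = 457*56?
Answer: -20759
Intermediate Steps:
M = 25592
M - 1*46351 = 25592 - 1*46351 = 25592 - 46351 = -20759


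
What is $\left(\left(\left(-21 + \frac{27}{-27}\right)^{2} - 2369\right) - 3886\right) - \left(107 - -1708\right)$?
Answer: $-7586$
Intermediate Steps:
$\left(\left(\left(-21 + \frac{27}{-27}\right)^{2} - 2369\right) - 3886\right) - \left(107 - -1708\right) = \left(\left(\left(-21 + 27 \left(- \frac{1}{27}\right)\right)^{2} - 2369\right) - 3886\right) - \left(107 + 1708\right) = \left(\left(\left(-21 - 1\right)^{2} - 2369\right) - 3886\right) - 1815 = \left(\left(\left(-22\right)^{2} - 2369\right) - 3886\right) - 1815 = \left(\left(484 - 2369\right) - 3886\right) - 1815 = \left(-1885 - 3886\right) - 1815 = -5771 - 1815 = -7586$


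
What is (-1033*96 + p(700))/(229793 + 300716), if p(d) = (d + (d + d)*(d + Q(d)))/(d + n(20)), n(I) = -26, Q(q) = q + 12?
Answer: -32430866/178781533 ≈ -0.18140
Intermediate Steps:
Q(q) = 12 + q
p(d) = (d + 2*d*(12 + 2*d))/(-26 + d) (p(d) = (d + (d + d)*(d + (12 + d)))/(d - 26) = (d + (2*d)*(12 + 2*d))/(-26 + d) = (d + 2*d*(12 + 2*d))/(-26 + d))
(-1033*96 + p(700))/(229793 + 300716) = (-1033*96 + 700*(25 + 4*700)/(-26 + 700))/(229793 + 300716) = (-99168 + 700*(25 + 2800)/674)/530509 = (-99168 + 700*(1/674)*2825)*(1/530509) = (-99168 + 988750/337)*(1/530509) = -32430866/337*1/530509 = -32430866/178781533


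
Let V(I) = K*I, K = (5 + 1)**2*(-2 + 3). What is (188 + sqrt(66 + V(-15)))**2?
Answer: (188 + I*sqrt(474))**2 ≈ 34870.0 + 8186.1*I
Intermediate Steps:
K = 36 (K = 6**2*1 = 36*1 = 36)
V(I) = 36*I
(188 + sqrt(66 + V(-15)))**2 = (188 + sqrt(66 + 36*(-15)))**2 = (188 + sqrt(66 - 540))**2 = (188 + sqrt(-474))**2 = (188 + I*sqrt(474))**2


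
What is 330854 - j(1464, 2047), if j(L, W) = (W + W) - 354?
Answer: 327114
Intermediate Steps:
j(L, W) = -354 + 2*W (j(L, W) = 2*W - 354 = -354 + 2*W)
330854 - j(1464, 2047) = 330854 - (-354 + 2*2047) = 330854 - (-354 + 4094) = 330854 - 1*3740 = 330854 - 3740 = 327114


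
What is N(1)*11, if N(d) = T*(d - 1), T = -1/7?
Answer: 0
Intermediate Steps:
T = -⅐ (T = -1*⅐ = -⅐ ≈ -0.14286)
N(d) = ⅐ - d/7 (N(d) = -(d - 1)/7 = -(-1 + d)/7 = ⅐ - d/7)
N(1)*11 = (⅐ - ⅐*1)*11 = (⅐ - ⅐)*11 = 0*11 = 0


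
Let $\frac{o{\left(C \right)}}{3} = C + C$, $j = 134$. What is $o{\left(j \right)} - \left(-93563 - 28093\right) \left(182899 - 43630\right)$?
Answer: $16942910268$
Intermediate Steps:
$o{\left(C \right)} = 6 C$ ($o{\left(C \right)} = 3 \left(C + C\right) = 3 \cdot 2 C = 6 C$)
$o{\left(j \right)} - \left(-93563 - 28093\right) \left(182899 - 43630\right) = 6 \cdot 134 - \left(-93563 - 28093\right) \left(182899 - 43630\right) = 804 - - 121656 \left(182899 - 43630\right) = 804 - \left(-121656\right) 139269 = 804 - -16942909464 = 804 + 16942909464 = 16942910268$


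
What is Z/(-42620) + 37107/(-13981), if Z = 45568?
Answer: -17891827/4805405 ≈ -3.7233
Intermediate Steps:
Z/(-42620) + 37107/(-13981) = 45568/(-42620) + 37107/(-13981) = 45568*(-1/42620) + 37107*(-1/13981) = -11392/10655 - 1197/451 = -17891827/4805405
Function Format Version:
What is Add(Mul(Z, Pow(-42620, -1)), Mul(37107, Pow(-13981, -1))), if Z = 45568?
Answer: Rational(-17891827, 4805405) ≈ -3.7233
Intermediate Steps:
Add(Mul(Z, Pow(-42620, -1)), Mul(37107, Pow(-13981, -1))) = Add(Mul(45568, Pow(-42620, -1)), Mul(37107, Pow(-13981, -1))) = Add(Mul(45568, Rational(-1, 42620)), Mul(37107, Rational(-1, 13981))) = Add(Rational(-11392, 10655), Rational(-1197, 451)) = Rational(-17891827, 4805405)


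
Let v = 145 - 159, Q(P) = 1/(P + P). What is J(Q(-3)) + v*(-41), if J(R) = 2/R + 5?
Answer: 567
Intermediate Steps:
Q(P) = 1/(2*P)
J(R) = 5 + 2/R
v = -14
J(Q(-3)) + v*(-41) = (5 + 2/(((½)/(-3)))) - 14*(-41) = (5 + 2/(((½)*(-⅓)))) + 574 = (5 + 2/(-⅙)) + 574 = (5 + 2*(-6)) + 574 = (5 - 12) + 574 = -7 + 574 = 567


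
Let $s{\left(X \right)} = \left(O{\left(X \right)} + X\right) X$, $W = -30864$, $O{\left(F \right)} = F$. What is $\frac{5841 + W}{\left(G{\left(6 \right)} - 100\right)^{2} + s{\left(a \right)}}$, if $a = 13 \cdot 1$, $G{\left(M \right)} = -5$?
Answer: $- \frac{25023}{11363} \approx -2.2021$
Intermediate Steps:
$a = 13$
$s{\left(X \right)} = 2 X^{2}$ ($s{\left(X \right)} = \left(X + X\right) X = 2 X X = 2 X^{2}$)
$\frac{5841 + W}{\left(G{\left(6 \right)} - 100\right)^{2} + s{\left(a \right)}} = \frac{5841 - 30864}{\left(-5 - 100\right)^{2} + 2 \cdot 13^{2}} = - \frac{25023}{\left(-105\right)^{2} + 2 \cdot 169} = - \frac{25023}{11025 + 338} = - \frac{25023}{11363}$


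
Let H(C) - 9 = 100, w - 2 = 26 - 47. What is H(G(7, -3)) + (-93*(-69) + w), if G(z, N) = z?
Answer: 6507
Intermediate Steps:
w = -19 (w = 2 + (26 - 47) = 2 - 21 = -19)
H(C) = 109 (H(C) = 9 + 100 = 109)
H(G(7, -3)) + (-93*(-69) + w) = 109 + (-93*(-69) - 19) = 109 + (6417 - 19) = 109 + 6398 = 6507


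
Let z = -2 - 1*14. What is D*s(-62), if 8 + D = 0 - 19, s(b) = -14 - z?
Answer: -54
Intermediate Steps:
z = -16 (z = -2 - 14 = -16)
s(b) = 2 (s(b) = -14 - 1*(-16) = -14 + 16 = 2)
D = -27 (D = -8 + (0 - 19) = -8 - 19 = -27)
D*s(-62) = -27*2 = -54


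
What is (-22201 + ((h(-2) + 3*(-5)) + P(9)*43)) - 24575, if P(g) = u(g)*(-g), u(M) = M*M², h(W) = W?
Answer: -328916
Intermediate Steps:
u(M) = M³
P(g) = -g⁴ (P(g) = g³*(-g) = -g⁴)
(-22201 + ((h(-2) + 3*(-5)) + P(9)*43)) - 24575 = (-22201 + ((-2 + 3*(-5)) - 1*9⁴*43)) - 24575 = (-22201 + ((-2 - 15) - 1*6561*43)) - 24575 = (-22201 + (-17 - 6561*43)) - 24575 = (-22201 + (-17 - 282123)) - 24575 = (-22201 - 282140) - 24575 = -304341 - 24575 = -328916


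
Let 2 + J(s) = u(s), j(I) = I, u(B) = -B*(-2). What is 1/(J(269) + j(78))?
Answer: 1/614 ≈ 0.0016287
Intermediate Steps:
u(B) = 2*B (u(B) = -(-2)*B = 2*B)
J(s) = -2 + 2*s
1/(J(269) + j(78)) = 1/((-2 + 2*269) + 78) = 1/((-2 + 538) + 78) = 1/(536 + 78) = 1/614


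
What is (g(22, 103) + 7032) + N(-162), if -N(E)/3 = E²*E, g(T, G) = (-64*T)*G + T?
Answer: 12616614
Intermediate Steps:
g(T, G) = T - 64*G*T (g(T, G) = -64*G*T + T = T - 64*G*T)
N(E) = -3*E³ (N(E) = -3*E²*E = -3*E³)
(g(22, 103) + 7032) + N(-162) = (22*(1 - 64*103) + 7032) - 3*(-162)³ = (22*(1 - 6592) + 7032) - 3*(-4251528) = (22*(-6591) + 7032) + 12754584 = (-145002 + 7032) + 12754584 = -137970 + 12754584 = 12616614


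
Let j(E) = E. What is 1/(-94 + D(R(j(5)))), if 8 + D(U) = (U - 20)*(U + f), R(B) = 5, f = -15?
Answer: 1/48 ≈ 0.020833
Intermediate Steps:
D(U) = -8 + (-20 + U)*(-15 + U) (D(U) = -8 + (U - 20)*(U - 15) = -8 + (-20 + U)*(-15 + U))
1/(-94 + D(R(j(5)))) = 1/(-94 + (292 + 5**2 - 35*5)) = 1/(-94 + (292 + 25 - 175)) = 1/(-94 + 142) = 1/48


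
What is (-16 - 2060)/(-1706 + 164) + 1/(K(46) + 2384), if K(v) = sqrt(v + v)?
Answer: 491764158/365156137 - sqrt(23)/2841682 ≈ 1.3467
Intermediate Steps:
K(v) = sqrt(2)*sqrt(v) (K(v) = sqrt(2*v) = sqrt(2)*sqrt(v))
(-16 - 2060)/(-1706 + 164) + 1/(K(46) + 2384) = (-16 - 2060)/(-1706 + 164) + 1/(sqrt(2)*sqrt(46) + 2384) = -2076/(-1542) + 1/(2*sqrt(23) + 2384) = -2076*(-1/1542) + 1/(2384 + 2*sqrt(23)) = 346/257 + 1/(2384 + 2*sqrt(23))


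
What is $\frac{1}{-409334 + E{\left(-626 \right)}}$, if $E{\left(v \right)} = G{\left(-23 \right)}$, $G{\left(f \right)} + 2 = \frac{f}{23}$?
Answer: $- \frac{1}{409337} \approx -2.443 \cdot 10^{-6}$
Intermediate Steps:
$G{\left(f \right)} = -2 + \frac{f}{23}$
$E{\left(v \right)} = -3$ ($E{\left(v \right)} = -2 + \frac{1}{23} \left(-23\right) = -2 - 1 = -3$)
$\frac{1}{-409334 + E{\left(-626 \right)}} = \frac{1}{-409334 - 3} = \frac{1}{-409337} = - \frac{1}{409337}$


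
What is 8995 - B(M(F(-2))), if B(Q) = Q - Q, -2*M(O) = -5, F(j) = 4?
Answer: 8995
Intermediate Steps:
M(O) = 5/2 (M(O) = -½*(-5) = 5/2)
B(Q) = 0
8995 - B(M(F(-2))) = 8995 - 1*0 = 8995 + 0 = 8995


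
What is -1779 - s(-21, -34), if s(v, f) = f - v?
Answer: -1766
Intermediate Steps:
-1779 - s(-21, -34) = -1779 - (-34 - 1*(-21)) = -1779 - (-34 + 21) = -1779 - 1*(-13) = -1779 + 13 = -1766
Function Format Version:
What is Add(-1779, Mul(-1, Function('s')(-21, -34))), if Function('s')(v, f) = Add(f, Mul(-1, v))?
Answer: -1766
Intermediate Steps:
Add(-1779, Mul(-1, Function('s')(-21, -34))) = Add(-1779, Mul(-1, Add(-34, Mul(-1, -21)))) = Add(-1779, Mul(-1, Add(-34, 21))) = Add(-1779, Mul(-1, -13)) = Add(-1779, 13) = -1766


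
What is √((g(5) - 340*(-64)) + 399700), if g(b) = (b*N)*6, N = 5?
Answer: √421610 ≈ 649.32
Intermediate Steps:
g(b) = 30*b (g(b) = (b*5)*6 = (5*b)*6 = 30*b)
√((g(5) - 340*(-64)) + 399700) = √((30*5 - 340*(-64)) + 399700) = √((150 + 21760) + 399700) = √(21910 + 399700) = √421610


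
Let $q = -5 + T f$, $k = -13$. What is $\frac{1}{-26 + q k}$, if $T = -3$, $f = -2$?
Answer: $- \frac{1}{39} \approx -0.025641$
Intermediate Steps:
$q = 1$ ($q = -5 - -6 = -5 + 6 = 1$)
$\frac{1}{-26 + q k} = \frac{1}{-26 + 1 \left(-13\right)} = \frac{1}{-26 - 13} = \frac{1}{-39} = - \frac{1}{39}$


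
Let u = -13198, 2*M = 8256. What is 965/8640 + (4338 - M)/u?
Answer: 1092167/11403072 ≈ 0.095778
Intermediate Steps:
M = 4128 (M = (½)*8256 = 4128)
965/8640 + (4338 - M)/u = 965/8640 + (4338 - 1*4128)/(-13198) = 965*(1/8640) + (4338 - 4128)*(-1/13198) = 193/1728 + 210*(-1/13198) = 193/1728 - 105/6599 = 1092167/11403072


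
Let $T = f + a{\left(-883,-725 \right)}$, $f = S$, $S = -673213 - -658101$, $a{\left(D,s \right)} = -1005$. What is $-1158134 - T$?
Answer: $-1142017$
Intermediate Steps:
$S = -15112$ ($S = -673213 + 658101 = -15112$)
$f = -15112$
$T = -16117$ ($T = -15112 - 1005 = -16117$)
$-1158134 - T = -1158134 - -16117 = -1158134 + 16117 = -1142017$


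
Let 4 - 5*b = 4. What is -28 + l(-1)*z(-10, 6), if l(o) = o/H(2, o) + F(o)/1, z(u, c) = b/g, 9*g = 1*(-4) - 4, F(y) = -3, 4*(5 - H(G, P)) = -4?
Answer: -28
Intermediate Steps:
b = 0 (b = ⅘ - ⅕*4 = ⅘ - ⅘ = 0)
H(G, P) = 6 (H(G, P) = 5 - ¼*(-4) = 5 + 1 = 6)
g = -8/9 (g = (1*(-4) - 4)/9 = (-4 - 4)/9 = (⅑)*(-8) = -8/9 ≈ -0.88889)
z(u, c) = 0 (z(u, c) = 0/(-8/9) = 0*(-9/8) = 0)
l(o) = -3 + o/6 (l(o) = o/6 - 3/1 = o*(⅙) - 3*1 = o/6 - 3 = -3 + o/6)
-28 + l(-1)*z(-10, 6) = -28 + (-3 + (⅙)*(-1))*0 = -28 + (-3 - ⅙)*0 = -28 - 19/6*0 = -28 + 0 = -28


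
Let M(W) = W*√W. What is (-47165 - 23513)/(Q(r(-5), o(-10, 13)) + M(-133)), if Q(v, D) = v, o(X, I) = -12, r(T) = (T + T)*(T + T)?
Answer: -7067800/2362637 - 9400174*I*√133/2362637 ≈ -2.9915 - 45.884*I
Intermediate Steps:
r(T) = 4*T² (r(T) = (2*T)*(2*T) = 4*T²)
M(W) = W^(3/2)
(-47165 - 23513)/(Q(r(-5), o(-10, 13)) + M(-133)) = (-47165 - 23513)/(4*(-5)² + (-133)^(3/2)) = -70678/(4*25 - 133*I*√133) = -70678/(100 - 133*I*√133)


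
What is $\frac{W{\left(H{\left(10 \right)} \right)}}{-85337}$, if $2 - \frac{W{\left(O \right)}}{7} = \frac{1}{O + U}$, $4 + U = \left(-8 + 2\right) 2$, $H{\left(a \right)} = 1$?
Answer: $- \frac{31}{182865} \approx -0.00016952$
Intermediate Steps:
$U = -16$ ($U = -4 + \left(-8 + 2\right) 2 = -4 - 12 = -16$)
$W{\left(O \right)} = 14 - \frac{7}{-16 + O}$ ($W{\left(O \right)} = 14 - \frac{7}{O - 16} = 14 - \frac{7}{-16 + O}$)
$\frac{W{\left(H{\left(10 \right)} \right)}}{-85337} = \frac{7 \frac{1}{-16 + 1} \left(-33 + 2 \cdot 1\right)}{-85337} = \frac{7 \left(-33 + 2\right)}{-15} \left(- \frac{1}{85337}\right) = 7 \left(- \frac{1}{15}\right) \left(-31\right) \left(- \frac{1}{85337}\right) = \frac{217}{15} \left(- \frac{1}{85337}\right) = - \frac{31}{182865}$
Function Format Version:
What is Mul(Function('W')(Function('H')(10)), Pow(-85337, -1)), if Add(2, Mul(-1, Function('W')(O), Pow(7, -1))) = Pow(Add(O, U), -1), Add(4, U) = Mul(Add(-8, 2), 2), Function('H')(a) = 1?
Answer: Rational(-31, 182865) ≈ -0.00016952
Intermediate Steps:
U = -16 (U = Add(-4, Mul(Add(-8, 2), 2)) = Add(-4, Mul(-6, 2)) = Add(-4, -12) = -16)
Function('W')(O) = Add(14, Mul(-7, Pow(Add(-16, O), -1))) (Function('W')(O) = Add(14, Mul(-7, Pow(Add(O, -16), -1))) = Add(14, Mul(-7, Pow(Add(-16, O), -1))))
Mul(Function('W')(Function('H')(10)), Pow(-85337, -1)) = Mul(Mul(7, Pow(Add(-16, 1), -1), Add(-33, Mul(2, 1))), Pow(-85337, -1)) = Mul(Mul(7, Pow(-15, -1), Add(-33, 2)), Rational(-1, 85337)) = Mul(Mul(7, Rational(-1, 15), -31), Rational(-1, 85337)) = Mul(Rational(217, 15), Rational(-1, 85337)) = Rational(-31, 182865)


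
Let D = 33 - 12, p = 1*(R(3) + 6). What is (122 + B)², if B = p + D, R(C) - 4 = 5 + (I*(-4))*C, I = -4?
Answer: 42436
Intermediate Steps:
R(C) = 9 + 16*C (R(C) = 4 + (5 + (-4*(-4))*C) = 4 + (5 + 16*C) = 9 + 16*C)
p = 63 (p = 1*((9 + 16*3) + 6) = 1*((9 + 48) + 6) = 1*(57 + 6) = 1*63 = 63)
D = 21
B = 84 (B = 63 + 21 = 84)
(122 + B)² = (122 + 84)² = 206² = 42436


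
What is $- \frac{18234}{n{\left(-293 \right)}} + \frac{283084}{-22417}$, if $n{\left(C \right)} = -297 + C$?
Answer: $\frac{120866009}{6613015} \approx 18.277$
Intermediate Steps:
$- \frac{18234}{n{\left(-293 \right)}} + \frac{283084}{-22417} = - \frac{18234}{-297 - 293} + \frac{283084}{-22417} = - \frac{18234}{-590} + 283084 \left(- \frac{1}{22417}\right) = \left(-18234\right) \left(- \frac{1}{590}\right) - \frac{283084}{22417} = \frac{9117}{295} - \frac{283084}{22417} = \frac{120866009}{6613015}$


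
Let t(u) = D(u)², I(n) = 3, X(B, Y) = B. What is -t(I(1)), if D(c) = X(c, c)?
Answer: -9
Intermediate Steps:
D(c) = c
t(u) = u²
-t(I(1)) = -1*3² = -1*9 = -9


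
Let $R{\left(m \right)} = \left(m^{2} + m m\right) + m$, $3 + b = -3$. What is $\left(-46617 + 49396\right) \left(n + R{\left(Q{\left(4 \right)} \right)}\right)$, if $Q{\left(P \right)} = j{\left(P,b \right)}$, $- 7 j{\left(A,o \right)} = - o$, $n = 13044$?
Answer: $\frac{253756842}{7} \approx 3.6251 \cdot 10^{7}$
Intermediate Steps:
$b = -6$ ($b = -3 - 3 = -6$)
$j{\left(A,o \right)} = \frac{o}{7}$ ($j{\left(A,o \right)} = - \frac{\left(-1\right) o}{7} = \frac{o}{7}$)
$Q{\left(P \right)} = - \frac{6}{7}$ ($Q{\left(P \right)} = \frac{1}{7} \left(-6\right) = - \frac{6}{7}$)
$R{\left(m \right)} = m + 2 m^{2}$ ($R{\left(m \right)} = \left(m^{2} + m^{2}\right) + m = 2 m^{2} + m = m + 2 m^{2}$)
$\left(-46617 + 49396\right) \left(n + R{\left(Q{\left(4 \right)} \right)}\right) = \left(-46617 + 49396\right) \left(13044 - \frac{6 \left(1 + 2 \left(- \frac{6}{7}\right)\right)}{7}\right) = 2779 \left(13044 - \frac{6 \left(1 - \frac{12}{7}\right)}{7}\right) = 2779 \left(13044 - - \frac{30}{49}\right) = 2779 \left(13044 + \frac{30}{49}\right) = 2779 \cdot \frac{639186}{49} = \frac{253756842}{7}$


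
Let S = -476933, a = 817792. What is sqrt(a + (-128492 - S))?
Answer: sqrt(1166233) ≈ 1079.9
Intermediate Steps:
sqrt(a + (-128492 - S)) = sqrt(817792 + (-128492 - 1*(-476933))) = sqrt(817792 + (-128492 + 476933)) = sqrt(817792 + 348441) = sqrt(1166233)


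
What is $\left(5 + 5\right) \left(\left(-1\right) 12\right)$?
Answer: $-120$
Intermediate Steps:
$\left(5 + 5\right) \left(\left(-1\right) 12\right) = 10 \left(-12\right) = -120$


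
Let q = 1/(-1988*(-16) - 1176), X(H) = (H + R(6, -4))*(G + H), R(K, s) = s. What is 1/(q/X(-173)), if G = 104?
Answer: 374108616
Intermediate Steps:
X(H) = (-4 + H)*(104 + H) (X(H) = (H - 4)*(104 + H) = (-4 + H)*(104 + H))
q = 1/30632 (q = 1/(31808 - 1176) = 1/30632 ≈ 3.2646e-5)
1/(q/X(-173)) = 1/(1/(30632*(-416 + (-173)**2 + 100*(-173)))) = 1/(1/(30632*(-416 + 29929 - 17300))) = 1/((1/30632)/12213) = 1/((1/30632)*(1/12213)) = 1/(1/374108616) = 374108616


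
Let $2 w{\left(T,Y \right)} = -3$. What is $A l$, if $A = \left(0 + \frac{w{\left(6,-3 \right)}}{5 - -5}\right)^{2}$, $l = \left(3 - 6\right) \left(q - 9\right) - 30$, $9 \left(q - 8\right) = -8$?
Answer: $- \frac{219}{400} \approx -0.5475$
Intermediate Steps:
$q = \frac{64}{9}$ ($q = 8 + \frac{1}{9} \left(-8\right) = 8 - \frac{8}{9} = \frac{64}{9} \approx 7.1111$)
$w{\left(T,Y \right)} = - \frac{3}{2}$ ($w{\left(T,Y \right)} = \frac{1}{2} \left(-3\right) = - \frac{3}{2}$)
$l = - \frac{73}{3}$ ($l = \left(3 - 6\right) \left(\frac{64}{9} - 9\right) - 30 = \left(-3\right) \left(- \frac{17}{9}\right) - 30 = \frac{17}{3} - 30 = - \frac{73}{3} \approx -24.333$)
$A = \frac{9}{400}$ ($A = \left(0 - \frac{3}{2 \left(5 - -5\right)}\right)^{2} = \left(0 - \frac{3}{2 \left(5 + 5\right)}\right)^{2} = \left(0 - \frac{3}{2 \cdot 10}\right)^{2} = \left(0 - \frac{3}{20}\right)^{2} = \left(- \frac{3}{20}\right)^{2} = \frac{9}{400} \approx 0.0225$)
$A l = \frac{9}{400} \left(- \frac{73}{3}\right) = - \frac{219}{400}$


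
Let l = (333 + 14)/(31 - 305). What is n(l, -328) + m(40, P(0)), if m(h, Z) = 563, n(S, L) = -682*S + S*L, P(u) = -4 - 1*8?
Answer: 252366/137 ≈ 1842.1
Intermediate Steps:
l = -347/274 (l = 347/(-274) = 347*(-1/274) = -347/274 ≈ -1.2664)
P(u) = -12 (P(u) = -4 - 8 = -12)
n(S, L) = -682*S + L*S
n(l, -328) + m(40, P(0)) = -347*(-682 - 328)/274 + 563 = -347/274*(-1010) + 563 = 175235/137 + 563 = 252366/137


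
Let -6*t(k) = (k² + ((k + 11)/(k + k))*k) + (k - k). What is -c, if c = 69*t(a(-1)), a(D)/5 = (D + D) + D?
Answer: 5129/2 ≈ 2564.5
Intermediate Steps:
a(D) = 15*D (a(D) = 5*((D + D) + D) = 5*(2*D + D) = 5*(3*D) = 15*D)
t(k) = -11/12 - k²/6 - k/12 (t(k) = -((k² + ((k + 11)/(k + k))*k) + (k - k))/6 = -((k² + ((11 + k)/((2*k)))*k) + 0)/6 = -((k² + ((11 + k)*(1/(2*k)))*k) + 0)/6 = -((k² + ((11 + k)/(2*k))*k) + 0)/6 = -((k² + (11/2 + k/2)) + 0)/6 = -((11/2 + k² + k/2) + 0)/6 = -(11/2 + k² + k/2)/6 = -11/12 - k²/6 - k/12)
c = -5129/2 (c = 69*(-11/12 - (15*(-1))²/6 - 5*(-1)/4) = 69*(-11/12 - ⅙*(-15)² - 1/12*(-15)) = 69*(-11/12 - ⅙*225 + 5/4) = 69*(-11/12 - 75/2 + 5/4) = 69*(-223/6) = -5129/2 ≈ -2564.5)
-c = -1*(-5129/2) = 5129/2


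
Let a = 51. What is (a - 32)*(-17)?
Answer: -323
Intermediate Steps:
(a - 32)*(-17) = (51 - 32)*(-17) = 19*(-17) = -323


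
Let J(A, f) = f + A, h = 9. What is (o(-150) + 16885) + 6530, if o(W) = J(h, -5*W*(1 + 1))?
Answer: 24924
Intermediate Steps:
J(A, f) = A + f
o(W) = 9 - 10*W (o(W) = 9 - 5*W*(1 + 1) = 9 - 5*W*2 = 9 - 10*W)
(o(-150) + 16885) + 6530 = ((9 - 10*(-150)) + 16885) + 6530 = ((9 + 1500) + 16885) + 6530 = (1509 + 16885) + 6530 = 18394 + 6530 = 24924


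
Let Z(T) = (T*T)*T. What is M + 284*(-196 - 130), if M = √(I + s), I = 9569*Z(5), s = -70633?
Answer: -92584 + 2*√281373 ≈ -91523.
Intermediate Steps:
Z(T) = T³ (Z(T) = T²*T = T³)
I = 1196125 (I = 9569*5³ = 9569*125 = 1196125)
M = 2*√281373 (M = √(1196125 - 70633) = √1125492 = 2*√281373 ≈ 1060.9)
M + 284*(-196 - 130) = 2*√281373 + 284*(-196 - 130) = 2*√281373 + 284*(-326) = 2*√281373 - 92584 = -92584 + 2*√281373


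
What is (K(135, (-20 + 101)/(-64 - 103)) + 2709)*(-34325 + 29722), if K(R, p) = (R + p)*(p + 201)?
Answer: -3810275045415/27889 ≈ -1.3662e+8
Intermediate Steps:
K(R, p) = (201 + p)*(R + p) (K(R, p) = (R + p)*(201 + p) = (201 + p)*(R + p))
(K(135, (-20 + 101)/(-64 - 103)) + 2709)*(-34325 + 29722) = ((((-20 + 101)/(-64 - 103))**2 + 201*135 + 201*((-20 + 101)/(-64 - 103)) + 135*((-20 + 101)/(-64 - 103))) + 2709)*(-34325 + 29722) = (((81/(-167))**2 + 27135 + 201*(81/(-167)) + 135*(81/(-167))) + 2709)*(-4603) = (((81*(-1/167))**2 + 27135 + 201*(81*(-1/167)) + 135*(81*(-1/167))) + 2709)*(-4603) = (((-81/167)**2 + 27135 + 201*(-81/167) + 135*(-81/167)) + 2709)*(-4603) = ((6561/27889 + 27135 - 16281/167 - 10935/167) + 2709)*(-4603) = (752229504/27889 + 2709)*(-4603) = (827780805/27889)*(-4603) = -3810275045415/27889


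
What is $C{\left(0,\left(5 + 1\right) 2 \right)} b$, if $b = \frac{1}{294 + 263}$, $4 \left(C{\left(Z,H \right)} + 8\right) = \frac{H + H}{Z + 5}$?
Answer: $- \frac{34}{2785} \approx -0.012208$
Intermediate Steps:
$C{\left(Z,H \right)} = -8 + \frac{H}{2 \left(5 + Z\right)}$ ($C{\left(Z,H \right)} = -8 + \frac{\left(H + H\right) \frac{1}{Z + 5}}{4} = -8 + \frac{2 H \frac{1}{5 + Z}}{4} = -8 + \frac{H}{2 \left(5 + Z\right)}$)
$b = \frac{1}{557} \approx 0.0017953$
$C{\left(0,\left(5 + 1\right) 2 \right)} b = \frac{-80 + \left(5 + 1\right) 2 - 0}{2 \left(5 + 0\right)} \frac{1}{557} = \frac{-80 + 6 \cdot 2 + 0}{2 \cdot 5} \cdot \frac{1}{557} = \frac{1}{2} \cdot \frac{1}{5} \left(-80 + 12 + 0\right) \frac{1}{557} = \frac{1}{2} \cdot \frac{1}{5} \left(-68\right) \frac{1}{557} = \left(- \frac{34}{5}\right) \frac{1}{557} = - \frac{34}{2785}$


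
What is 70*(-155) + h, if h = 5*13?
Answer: -10785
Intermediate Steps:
h = 65
70*(-155) + h = 70*(-155) + 65 = -10850 + 65 = -10785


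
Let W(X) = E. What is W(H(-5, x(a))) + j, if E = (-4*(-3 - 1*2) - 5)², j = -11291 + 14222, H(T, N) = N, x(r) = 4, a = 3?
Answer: 3156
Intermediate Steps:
j = 2931
E = 225 (E = (-4*(-3 - 2) - 5)² = (-4*(-5) - 5)² = (20 - 5)² = 15² = 225)
W(X) = 225
W(H(-5, x(a))) + j = 225 + 2931 = 3156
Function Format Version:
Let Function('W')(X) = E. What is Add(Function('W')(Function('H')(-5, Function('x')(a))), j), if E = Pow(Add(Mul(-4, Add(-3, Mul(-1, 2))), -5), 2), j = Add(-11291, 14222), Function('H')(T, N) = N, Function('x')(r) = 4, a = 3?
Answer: 3156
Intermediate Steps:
j = 2931
E = 225 (E = Pow(Add(Mul(-4, Add(-3, -2)), -5), 2) = Pow(Add(Mul(-4, -5), -5), 2) = Pow(Add(20, -5), 2) = Pow(15, 2) = 225)
Function('W')(X) = 225
Add(Function('W')(Function('H')(-5, Function('x')(a))), j) = Add(225, 2931) = 3156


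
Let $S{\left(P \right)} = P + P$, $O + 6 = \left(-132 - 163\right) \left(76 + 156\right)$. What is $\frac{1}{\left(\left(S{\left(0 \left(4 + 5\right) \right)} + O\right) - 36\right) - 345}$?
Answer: $- \frac{1}{68827} \approx -1.4529 \cdot 10^{-5}$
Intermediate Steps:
$O = -68446$ ($O = -6 + \left(-132 - 163\right) \left(76 + 156\right) = -6 - 68440 = -68446$)
$S{\left(P \right)} = 2 P$
$\frac{1}{\left(\left(S{\left(0 \left(4 + 5\right) \right)} + O\right) - 36\right) - 345} = \frac{1}{\left(\left(2 \cdot 0 \left(4 + 5\right) - 68446\right) - 36\right) - 345} = \frac{1}{\left(\left(2 \cdot 0 \cdot 9 - 68446\right) - 36\right) - 345} = \frac{1}{\left(\left(2 \cdot 0 - 68446\right) - 36\right) - 345} = \frac{1}{\left(\left(0 - 68446\right) - 36\right) - 345} = \frac{1}{\left(-68446 - 36\right) - 345} = \frac{1}{-68482 - 345} = \frac{1}{-68827} = - \frac{1}{68827}$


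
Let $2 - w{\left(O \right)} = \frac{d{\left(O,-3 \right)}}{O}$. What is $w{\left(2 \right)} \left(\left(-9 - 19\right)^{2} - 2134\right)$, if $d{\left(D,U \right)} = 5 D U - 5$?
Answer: $-26325$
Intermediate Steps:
$d{\left(D,U \right)} = -5 + 5 D U$ ($d{\left(D,U \right)} = 5 D U - 5 = -5 + 5 D U$)
$w{\left(O \right)} = 2 - \frac{-5 - 15 O}{O}$ ($w{\left(O \right)} = 2 - \frac{-5 + 5 O \left(-3\right)}{O} = 2 - \frac{-5 - 15 O}{O}$)
$w{\left(2 \right)} \left(\left(-9 - 19\right)^{2} - 2134\right) = \left(17 + \frac{5}{2}\right) \left(\left(-9 - 19\right)^{2} - 2134\right) = \left(17 + 5 \cdot \frac{1}{2}\right) \left(\left(-28\right)^{2} - 2134\right) = \left(17 + \frac{5}{2}\right) \left(784 - 2134\right) = \frac{39}{2} \left(-1350\right) = -26325$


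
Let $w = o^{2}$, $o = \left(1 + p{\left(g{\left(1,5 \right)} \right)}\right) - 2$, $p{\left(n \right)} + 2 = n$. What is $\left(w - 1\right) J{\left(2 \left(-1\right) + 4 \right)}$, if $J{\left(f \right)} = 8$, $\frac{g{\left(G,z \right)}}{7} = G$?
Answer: $120$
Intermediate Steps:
$g{\left(G,z \right)} = 7 G$
$p{\left(n \right)} = -2 + n$
$o = 4$ ($o = \left(1 + \left(-2 + 7 \cdot 1\right)\right) - 2 = \left(1 + \left(-2 + 7\right)\right) - 2 = \left(1 + 5\right) - 2 = 6 - 2 = 4$)
$w = 16$ ($w = 4^{2} = 16$)
$\left(w - 1\right) J{\left(2 \left(-1\right) + 4 \right)} = \left(16 - 1\right) 8 = 15 \cdot 8 = 120$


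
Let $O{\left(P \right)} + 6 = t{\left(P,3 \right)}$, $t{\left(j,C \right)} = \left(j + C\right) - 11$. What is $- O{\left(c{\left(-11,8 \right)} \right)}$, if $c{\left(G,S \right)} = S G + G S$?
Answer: $190$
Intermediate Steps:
$c{\left(G,S \right)} = 2 G S$ ($c{\left(G,S \right)} = G S + G S = 2 G S$)
$t{\left(j,C \right)} = -11 + C + j$ ($t{\left(j,C \right)} = \left(C + j\right) - 11 = -11 + C + j$)
$O{\left(P \right)} = -14 + P$ ($O{\left(P \right)} = -6 + \left(-11 + 3 + P\right) = -6 + \left(-8 + P\right) = -14 + P$)
$- O{\left(c{\left(-11,8 \right)} \right)} = - (-14 + 2 \left(-11\right) 8) = - (-14 - 176) = \left(-1\right) \left(-190\right) = 190$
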